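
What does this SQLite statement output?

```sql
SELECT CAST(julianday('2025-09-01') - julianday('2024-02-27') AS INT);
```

2 days remain in February 2024 after the 27th (29 − 27).
Full months from March 2024 through August 2025 contribute their day counts.
Then 1 day into September 2025.
Total: 2 + 31 + 30 + 31 + 30 + 31 + 31 + 30 + 31 + 30 + 31 + 31 + 28 + 31 + 30 + 31 + 30 + 31 + 31 + 1 = 552.

552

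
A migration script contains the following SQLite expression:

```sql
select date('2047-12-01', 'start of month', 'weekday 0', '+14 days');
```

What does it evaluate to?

2047-12-15

`start of month` rewinds 2047-12-01 to 2047-12-01.
`weekday 0` advances to the next Sunday; 2047-12-01 is already a Sunday, so it stays at 2047-12-01.
Advancing 14 more days within December lands on 2047-12-15.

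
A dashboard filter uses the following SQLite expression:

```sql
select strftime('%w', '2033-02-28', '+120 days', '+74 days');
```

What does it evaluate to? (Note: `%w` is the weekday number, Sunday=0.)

6

First apply '+120 days', '+74 days': 2033-02-28 → 2033-09-10.
2033-09-10 is a Saturday; with Sunday=0 that is 6.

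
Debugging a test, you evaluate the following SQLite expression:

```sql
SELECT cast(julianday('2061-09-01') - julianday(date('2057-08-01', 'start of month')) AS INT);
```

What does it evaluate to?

`start of month` rewinds 2057-08-01 to 2057-08-01.
30 days remain in August 2057 after the 1st (31 − 1).
Full months from September 2057 through August 2061 contribute their day counts.
Then 1 day into September 2061.
Total: 30 + 30 + 31 + 30 + 31 + 31 + 28 + 31 + 30 + 31 + 30 + 31 + 31 + 30 + 31 + 30 + 31 + 31 + 28 + 31 + 30 + 31 + 30 + 31 + 31 + 30 + 31 + 30 + 31 + 31 + 29 + 31 + 30 + 31 + 30 + 31 + 31 + 30 + 31 + 30 + 31 + 31 + 28 + 31 + 30 + 31 + 30 + 31 + 31 + 1 = 1492.

1492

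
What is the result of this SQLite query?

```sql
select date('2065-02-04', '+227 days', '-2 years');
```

2063-09-19

Applying '+227 days' to 2065-02-04: counting 227 days forward gives 2065-09-19.
Adding -2 years to 2065-09-19 gives 2063-09-19.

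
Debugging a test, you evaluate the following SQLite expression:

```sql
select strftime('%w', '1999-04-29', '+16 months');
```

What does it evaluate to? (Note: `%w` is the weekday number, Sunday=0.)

First apply '+16 months': 1999-04-29 → 2000-08-29.
2000-08-29 is a Tuesday; with Sunday=0 that is 2.

2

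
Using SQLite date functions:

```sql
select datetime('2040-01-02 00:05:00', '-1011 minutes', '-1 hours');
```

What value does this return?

2040-01-01 06:14:00

1011 minutes = 16h 51m; -1011 minutes from 2040-01-02 00:05:00 is 2040-01-01 07:14:00 (crosses midnight).
-1 hours from 2040-01-01 07:14:00 is 2040-01-01 06:14:00.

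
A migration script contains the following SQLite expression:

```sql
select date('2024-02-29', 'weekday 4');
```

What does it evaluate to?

`weekday 4` advances to the next Thursday; 2024-02-29 is already a Thursday, so it stays at 2024-02-29.

2024-02-29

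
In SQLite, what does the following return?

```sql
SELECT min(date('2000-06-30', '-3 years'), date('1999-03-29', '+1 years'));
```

date('2000-06-30', '-3 years') → 1997-06-30.
date('1999-03-29', '+1 years') → 2000-03-29.
Earlier of the two is 1997-06-30.

1997-06-30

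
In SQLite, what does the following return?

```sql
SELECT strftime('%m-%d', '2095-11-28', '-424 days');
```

First apply '-424 days': 2095-11-28 → 2094-09-30.
`%m-%d` extracts the month-day: 09-30.

09-30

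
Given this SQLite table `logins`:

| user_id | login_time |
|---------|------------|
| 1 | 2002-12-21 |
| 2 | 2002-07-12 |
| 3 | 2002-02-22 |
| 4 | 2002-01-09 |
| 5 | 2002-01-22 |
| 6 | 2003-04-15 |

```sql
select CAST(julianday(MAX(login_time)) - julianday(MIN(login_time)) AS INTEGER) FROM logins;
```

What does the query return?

MIN = 2002-01-09, MAX = 2003-04-15.
22 days remain in January 2002 after the 9th (31 − 9).
Full months from February 2002 through March 2003 contribute their day counts.
Then 15 days into April 2003.
Total: 22 + 28 + 31 + 30 + 31 + 30 + 31 + 31 + 30 + 31 + 30 + 31 + 31 + 28 + 31 + 15 = 461.

461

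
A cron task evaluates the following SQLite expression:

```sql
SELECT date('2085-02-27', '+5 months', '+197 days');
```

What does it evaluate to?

2086-02-09

Adding +5 months to 2085-02-27 gives 2085-07-27.
Applying '+197 days' to 2085-07-27: counting 197 days forward gives 2086-02-09.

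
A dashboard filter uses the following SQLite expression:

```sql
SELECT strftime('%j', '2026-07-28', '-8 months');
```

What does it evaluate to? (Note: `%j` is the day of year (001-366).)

332

First apply '-8 months': 2026-07-28 → 2025-11-28.
Day-of-year for 2025-11-28: days since 2025-01-01 inclusive = 332, zero-padded to 332.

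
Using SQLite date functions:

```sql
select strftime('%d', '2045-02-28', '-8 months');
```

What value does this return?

28

First apply '-8 months': 2045-02-28 → 2044-06-28.
`%d` extracts the 2-digit day of month: 28.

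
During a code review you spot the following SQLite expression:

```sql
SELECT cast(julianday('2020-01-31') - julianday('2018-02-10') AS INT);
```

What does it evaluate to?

18 days remain in February 2018 after the 10th (28 − 10).
Full months from March 2018 through December 2019 contribute their day counts.
Then 31 days into January 2020.
Total: 18 + 31 + 30 + 31 + 30 + 31 + 31 + 30 + 31 + 30 + 31 + 31 + 28 + 31 + 30 + 31 + 30 + 31 + 31 + 30 + 31 + 30 + 31 + 31 = 720.

720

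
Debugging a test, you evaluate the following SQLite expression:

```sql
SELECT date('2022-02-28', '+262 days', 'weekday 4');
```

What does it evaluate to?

Applying '+262 days' to 2022-02-28: counting 262 days forward gives 2022-11-17.
`weekday 4` advances to the next Thursday; 2022-11-17 is already a Thursday, so it stays at 2022-11-17.

2022-11-17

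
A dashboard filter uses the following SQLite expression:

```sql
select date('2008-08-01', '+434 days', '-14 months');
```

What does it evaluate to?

2008-08-09

Applying '+434 days' to 2008-08-01: counting 434 days forward gives 2009-10-09.
Adding -14 months to 2009-10-09 gives 2008-08-09.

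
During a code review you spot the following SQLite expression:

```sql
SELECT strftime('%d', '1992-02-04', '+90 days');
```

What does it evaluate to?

First apply '+90 days': 1992-02-04 → 1992-05-04.
`%d` extracts the 2-digit day of month: 04.

04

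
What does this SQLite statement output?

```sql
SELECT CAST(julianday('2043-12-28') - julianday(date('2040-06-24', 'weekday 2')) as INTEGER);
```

1280

`weekday 2` advances to the next Tuesday; 2040-06-24 is a Sunday, so it moves forward to 2040-06-26.
4 days remain in June 2040 after the 26th (30 − 26).
Full months from July 2040 through November 2043 contribute their day counts.
Then 28 days into December 2043.
Total: 4 + 31 + 31 + 30 + 31 + 30 + 31 + 31 + 28 + 31 + 30 + 31 + 30 + 31 + 31 + 30 + 31 + 30 + 31 + 31 + 28 + 31 + 30 + 31 + 30 + 31 + 31 + 30 + 31 + 30 + 31 + 31 + 28 + 31 + 30 + 31 + 30 + 31 + 31 + 30 + 31 + 30 + 28 = 1280.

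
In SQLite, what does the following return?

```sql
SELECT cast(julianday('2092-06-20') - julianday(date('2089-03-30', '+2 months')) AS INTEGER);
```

1117

Adding +2 months to 2089-03-30 gives 2089-05-30.
1 day remains in May 2089 after the 30th (31 − 30).
Full months from June 2089 through May 2092 contribute their day counts.
Then 20 days into June 2092.
Total: 1 + 30 + 31 + 31 + 30 + 31 + 30 + 31 + 31 + 28 + 31 + 30 + 31 + 30 + 31 + 31 + 30 + 31 + 30 + 31 + 31 + 28 + 31 + 30 + 31 + 30 + 31 + 31 + 30 + 31 + 30 + 31 + 31 + 29 + 31 + 30 + 31 + 20 = 1117.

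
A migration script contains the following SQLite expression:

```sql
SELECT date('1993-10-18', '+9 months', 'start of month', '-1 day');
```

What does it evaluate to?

1994-06-30

Adding +9 months to 1993-10-18 gives 1994-07-18.
`start of month` rewinds 1994-07-18 to 1994-07-01.
Going back 1 day from 1994-07-01 reaches 1994-06-30 (last day of June, 30 days).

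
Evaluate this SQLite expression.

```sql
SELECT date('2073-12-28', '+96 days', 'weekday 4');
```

Applying '+96 days' to 2073-12-28: counting 96 days forward gives 2074-04-03.
`weekday 4` advances to the next Thursday; 2074-04-03 is a Tuesday, so it moves forward to 2074-04-05.

2074-04-05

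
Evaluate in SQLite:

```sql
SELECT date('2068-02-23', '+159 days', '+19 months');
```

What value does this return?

Applying '+159 days' to 2068-02-23: counting 159 days forward gives 2068-07-31.
Adding +19 months to 2068-07-31 targets 2070-02-31. February 2070 has only 28 days, so SQLite normalizes the 3-day overflow forward to 2070-03-03.

2070-03-03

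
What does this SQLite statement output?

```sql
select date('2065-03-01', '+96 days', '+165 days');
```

2065-11-17

Applying '+96 days' to 2065-03-01: counting 96 days forward gives 2065-06-05.
Applying '+165 days' to 2065-06-05: counting 165 days forward gives 2065-11-17.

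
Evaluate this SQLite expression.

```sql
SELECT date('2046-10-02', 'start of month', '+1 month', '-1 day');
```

`start of month` rewinds 2046-10-02 to 2046-10-01.
Adding +1 month to 2046-10-01 gives 2046-11-01.
Going back 1 day from 2046-11-01 reaches 2046-10-31 (last day of October, 31 days).

2046-10-31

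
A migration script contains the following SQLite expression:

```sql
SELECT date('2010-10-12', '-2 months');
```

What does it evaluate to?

2010-08-12

Adding -2 months to 2010-10-12 gives 2010-08-12.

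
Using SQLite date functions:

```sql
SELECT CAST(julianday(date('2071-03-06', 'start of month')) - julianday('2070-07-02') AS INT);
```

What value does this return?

242

`start of month` rewinds 2071-03-06 to 2071-03-01.
29 days remain in July 2070 after the 2nd (31 − 2).
Full months from August 2070 through February 2071 contribute their day counts.
Then 1 day into March 2071.
Total: 29 + 31 + 30 + 31 + 30 + 31 + 31 + 28 + 1 = 242.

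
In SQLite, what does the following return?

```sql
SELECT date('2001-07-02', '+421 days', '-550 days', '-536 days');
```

1999-09-06

Applying '+421 days' to 2001-07-02: counting 421 days forward gives 2002-08-27.
Applying '-550 days' to 2002-08-27: counting 550 days back gives 2001-02-23.
Applying '-536 days' to 2001-02-23: counting 536 days back gives 1999-09-06.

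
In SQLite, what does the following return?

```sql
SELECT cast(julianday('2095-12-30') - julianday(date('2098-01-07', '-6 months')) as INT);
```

Adding -6 months to 2098-01-07 gives 2097-07-07.
1 day remains in December 2095 after the 30th (31 − 30).
Full months from January 2096 through June 2097 contribute their day counts.
Then 7 days into July 2097.
Total: 1 + 31 + 29 + 31 + 30 + 31 + 30 + 31 + 31 + 30 + 31 + 30 + 31 + 31 + 28 + 31 + 30 + 31 + 30 + 7 = 555.
The subtraction is earlier − later, so the result is −555 → -555.

-555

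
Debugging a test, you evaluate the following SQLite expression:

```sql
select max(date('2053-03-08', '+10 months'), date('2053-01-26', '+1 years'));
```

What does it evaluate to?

date('2053-03-08', '+10 months') → 2054-01-08.
date('2053-01-26', '+1 years') → 2054-01-26.
Later of the two is 2054-01-26.

2054-01-26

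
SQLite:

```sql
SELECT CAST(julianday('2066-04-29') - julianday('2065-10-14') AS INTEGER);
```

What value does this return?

197

17 days remain in October 2065 after the 14th (31 − 14).
November 2065: 30 days.
December 2065: 31 days.
January 2066: 31 days.
February 2066: 28 days.
March 2066: 31 days.
Then 29 days into April 2066.
Total: 17 + 30 + 31 + 31 + 28 + 31 + 29 = 197.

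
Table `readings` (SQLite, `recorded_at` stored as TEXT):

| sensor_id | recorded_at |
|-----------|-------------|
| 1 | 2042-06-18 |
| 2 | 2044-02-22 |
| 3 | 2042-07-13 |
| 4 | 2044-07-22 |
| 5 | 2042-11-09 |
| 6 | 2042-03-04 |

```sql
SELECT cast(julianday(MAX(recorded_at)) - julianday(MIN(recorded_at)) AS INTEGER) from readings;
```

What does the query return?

MIN = 2042-03-04, MAX = 2044-07-22.
27 days remain in March 2042 after the 4th (31 − 4).
Full months from April 2042 through June 2044 contribute their day counts.
Then 22 days into July 2044.
Total: 27 + 30 + 31 + 30 + 31 + 31 + 30 + 31 + 30 + 31 + 31 + 28 + 31 + 30 + 31 + 30 + 31 + 31 + 30 + 31 + 30 + 31 + 31 + 29 + 31 + 30 + 31 + 30 + 22 = 871.

871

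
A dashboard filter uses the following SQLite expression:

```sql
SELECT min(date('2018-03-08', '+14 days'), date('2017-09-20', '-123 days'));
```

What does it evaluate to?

date('2018-03-08', '+14 days') → 2018-03-22.
date('2017-09-20', '-123 days') → 2017-05-20.
Earlier of the two is 2017-05-20.

2017-05-20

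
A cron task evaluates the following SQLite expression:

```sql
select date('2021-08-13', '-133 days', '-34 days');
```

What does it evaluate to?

2021-02-27

Applying '-133 days' to 2021-08-13: counting 133 days back gives 2021-04-02.
Going back 2 days from 2021-04-02 reaches 2021-03-31 (last day of March, 31 days).
Going back 31 days from 2021-03-31 reaches 2021-02-28 (last day of February, 28 days).
Going back 1 day within February lands on 2021-02-27.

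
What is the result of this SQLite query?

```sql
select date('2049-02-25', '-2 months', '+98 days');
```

Adding -2 months to 2049-02-25 gives 2048-12-25.
Applying '+98 days' to 2048-12-25: counting 98 days forward gives 2049-04-02.

2049-04-02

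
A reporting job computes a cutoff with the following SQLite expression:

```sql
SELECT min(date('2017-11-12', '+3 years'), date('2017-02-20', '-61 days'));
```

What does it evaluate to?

date('2017-11-12', '+3 years') → 2020-11-12.
date('2017-02-20', '-61 days') → 2016-12-21.
Earlier of the two is 2016-12-21.

2016-12-21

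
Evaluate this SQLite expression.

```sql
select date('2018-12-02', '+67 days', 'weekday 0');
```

Applying '+67 days' to 2018-12-02: counting 67 days forward gives 2019-02-07.
`weekday 0` advances to the next Sunday; 2019-02-07 is a Thursday, so it moves forward to 2019-02-10.

2019-02-10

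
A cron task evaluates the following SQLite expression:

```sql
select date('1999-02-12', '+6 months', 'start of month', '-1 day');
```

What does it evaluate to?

Adding +6 months to 1999-02-12 gives 1999-08-12.
`start of month` rewinds 1999-08-12 to 1999-08-01.
Going back 1 day from 1999-08-01 reaches 1999-07-31 (last day of July, 31 days).

1999-07-31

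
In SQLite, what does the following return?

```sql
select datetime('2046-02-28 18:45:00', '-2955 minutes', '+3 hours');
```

2955 minutes = 49h 15m; -2955 minutes from 2046-02-28 18:45:00 is 2046-02-26 17:30:00 (crosses midnight).
+3 hours from 2046-02-26 17:30:00 is 2046-02-26 20:30:00.

2046-02-26 20:30:00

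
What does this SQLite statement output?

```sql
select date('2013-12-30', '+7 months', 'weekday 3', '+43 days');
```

2014-09-11

Adding +7 months to 2013-12-30 gives 2014-07-30.
`weekday 3` advances to the next Wednesday; 2014-07-30 is already a Wednesday, so it stays at 2014-07-30.
Applying '+43 days' to 2014-07-30: counting 43 days forward gives 2014-09-11.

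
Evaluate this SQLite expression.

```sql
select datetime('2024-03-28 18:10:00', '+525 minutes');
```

2024-03-29 02:55:00

525 minutes = 8h 45m; +525 minutes from 2024-03-28 18:10:00 is 2024-03-29 02:55:00 (crosses midnight).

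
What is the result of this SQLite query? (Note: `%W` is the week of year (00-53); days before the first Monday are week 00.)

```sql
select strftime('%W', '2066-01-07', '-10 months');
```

First apply '-10 months': 2066-01-07 → 2065-03-07.
2065-03-07 is a Saturday. SQLite's %W counts Mondays since the year started; the result is 09.

09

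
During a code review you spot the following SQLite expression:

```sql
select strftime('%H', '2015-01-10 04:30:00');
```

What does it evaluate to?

`%H` extracts the 2-digit hour (00-23): 04.

04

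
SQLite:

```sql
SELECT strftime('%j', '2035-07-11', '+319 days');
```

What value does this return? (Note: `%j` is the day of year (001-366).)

First apply '+319 days': 2035-07-11 → 2036-05-25.
Day-of-year for 2036-05-25: days since 2036-01-01 inclusive = 146, zero-padded to 146.

146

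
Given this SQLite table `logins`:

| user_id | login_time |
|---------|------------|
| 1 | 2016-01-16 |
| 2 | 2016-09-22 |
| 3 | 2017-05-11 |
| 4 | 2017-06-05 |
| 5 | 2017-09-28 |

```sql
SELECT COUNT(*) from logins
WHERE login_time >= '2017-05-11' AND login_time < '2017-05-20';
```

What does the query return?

Rows in [2017-05-11, 2017-05-20): 2017-05-11 → 1 row.

1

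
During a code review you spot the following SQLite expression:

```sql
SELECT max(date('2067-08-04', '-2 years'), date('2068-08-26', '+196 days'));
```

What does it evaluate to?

2069-03-10

date('2067-08-04', '-2 years') → 2065-08-04.
date('2068-08-26', '+196 days') → 2069-03-10.
Later of the two is 2069-03-10.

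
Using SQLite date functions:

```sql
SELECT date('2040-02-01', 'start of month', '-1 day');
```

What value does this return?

`start of month` rewinds 2040-02-01 to 2040-02-01.
Going back 1 day from 2040-02-01 reaches 2040-01-31 (last day of January, 31 days).

2040-01-31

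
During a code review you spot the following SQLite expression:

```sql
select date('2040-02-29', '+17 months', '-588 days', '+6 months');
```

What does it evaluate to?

2040-06-19

Adding +17 months to 2040-02-29 gives 2041-07-29.
Applying '-588 days' to 2041-07-29: counting 588 days back gives 2039-12-19.
Adding +6 months to 2039-12-19 gives 2040-06-19.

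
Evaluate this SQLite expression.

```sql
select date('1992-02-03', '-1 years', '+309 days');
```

Adding -1 year to 1992-02-03 gives 1991-02-03.
Applying '+309 days' to 1991-02-03: counting 309 days forward gives 1991-12-09.

1991-12-09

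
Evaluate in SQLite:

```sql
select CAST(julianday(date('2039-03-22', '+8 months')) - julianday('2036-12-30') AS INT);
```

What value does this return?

Adding +8 months to 2039-03-22 gives 2039-11-22.
1 day remains in December 2036 after the 30th (31 − 30).
Full months from January 2037 through October 2039 contribute their day counts.
Then 22 days into November 2039.
Total: 1 + 31 + 28 + 31 + 30 + 31 + 30 + 31 + 31 + 30 + 31 + 30 + 31 + 31 + 28 + 31 + 30 + 31 + 30 + 31 + 31 + 30 + 31 + 30 + 31 + 31 + 28 + 31 + 30 + 31 + 30 + 31 + 31 + 30 + 31 + 22 = 1057.

1057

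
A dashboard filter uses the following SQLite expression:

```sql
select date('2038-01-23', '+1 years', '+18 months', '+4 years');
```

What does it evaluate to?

2044-07-23

Adding +1 year to 2038-01-23 gives 2039-01-23.
Adding +18 months to 2039-01-23 gives 2040-07-23.
Adding +4 years to 2040-07-23 gives 2044-07-23.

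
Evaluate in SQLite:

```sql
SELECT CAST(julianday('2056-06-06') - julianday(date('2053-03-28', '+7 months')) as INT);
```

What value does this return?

952

Adding +7 months to 2053-03-28 gives 2053-10-28.
3 days remain in October 2053 after the 28th (31 − 28).
Full months from November 2053 through May 2056 contribute their day counts.
Then 6 days into June 2056.
Total: 3 + 30 + 31 + 31 + 28 + 31 + 30 + 31 + 30 + 31 + 31 + 30 + 31 + 30 + 31 + 31 + 28 + 31 + 30 + 31 + 30 + 31 + 31 + 30 + 31 + 30 + 31 + 31 + 29 + 31 + 30 + 31 + 6 = 952.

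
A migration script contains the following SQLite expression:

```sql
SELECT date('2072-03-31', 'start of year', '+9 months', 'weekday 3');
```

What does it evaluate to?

`start of year` rewinds 2072-03-31 to 2072-01-01.
Adding +9 months to 2072-01-01 gives 2072-10-01.
`weekday 3` advances to the next Wednesday; 2072-10-01 is a Saturday, so it moves forward to 2072-10-05.

2072-10-05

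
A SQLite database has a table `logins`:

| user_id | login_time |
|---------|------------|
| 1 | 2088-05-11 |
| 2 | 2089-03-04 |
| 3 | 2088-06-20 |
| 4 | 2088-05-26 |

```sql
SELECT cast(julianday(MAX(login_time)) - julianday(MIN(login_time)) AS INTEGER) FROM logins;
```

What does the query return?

297

MIN = 2088-05-11, MAX = 2089-03-04.
20 days remain in May 2088 after the 11th (31 − 11).
Full months from June 2088 through February 2089 contribute their day counts.
Then 4 days into March 2089.
Total: 20 + 30 + 31 + 31 + 30 + 31 + 30 + 31 + 31 + 28 + 4 = 297.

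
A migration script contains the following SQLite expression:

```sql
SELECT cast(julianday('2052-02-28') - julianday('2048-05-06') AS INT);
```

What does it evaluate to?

25 days remain in May 2048 after the 6th (31 − 6).
Full months from June 2048 through January 2052 contribute their day counts.
Then 28 days into February 2052.
Total: 25 + 30 + 31 + 31 + 30 + 31 + 30 + 31 + 31 + 28 + 31 + 30 + 31 + 30 + 31 + 31 + 30 + 31 + 30 + 31 + 31 + 28 + 31 + 30 + 31 + 30 + 31 + 31 + 30 + 31 + 30 + 31 + 31 + 28 + 31 + 30 + 31 + 30 + 31 + 31 + 30 + 31 + 30 + 31 + 31 + 28 = 1393.

1393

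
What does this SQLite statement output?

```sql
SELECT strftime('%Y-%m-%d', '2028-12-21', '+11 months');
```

First apply '+11 months': 2028-12-21 → 2029-11-21.
`%Y-%m-%d` extracts the ISO date: 2029-11-21.

2029-11-21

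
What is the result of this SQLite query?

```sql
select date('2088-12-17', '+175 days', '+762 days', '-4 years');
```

Applying '+175 days' to 2088-12-17: counting 175 days forward gives 2089-06-10.
Applying '+762 days' to 2089-06-10: counting 762 days forward gives 2091-07-12.
Adding -4 years to 2091-07-12 gives 2087-07-12.

2087-07-12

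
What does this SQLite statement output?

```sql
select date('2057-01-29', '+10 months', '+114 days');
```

2058-03-23

Adding +10 months to 2057-01-29 gives 2057-11-29.
Applying '+114 days' to 2057-11-29: counting 114 days forward gives 2058-03-23.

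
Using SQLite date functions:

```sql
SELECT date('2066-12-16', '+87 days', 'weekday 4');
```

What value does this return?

Applying '+87 days' to 2066-12-16: counting 87 days forward gives 2067-03-13.
`weekday 4` advances to the next Thursday; 2067-03-13 is a Sunday, so it moves forward to 2067-03-17.

2067-03-17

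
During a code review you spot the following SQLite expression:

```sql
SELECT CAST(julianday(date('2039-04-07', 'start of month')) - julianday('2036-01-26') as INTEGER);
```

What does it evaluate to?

1161

`start of month` rewinds 2039-04-07 to 2039-04-01.
5 days remain in January 2036 after the 26th (31 − 26).
Full months from February 2036 through March 2039 contribute their day counts.
Then 1 day into April 2039.
Total: 5 + 29 + 31 + 30 + 31 + 30 + 31 + 31 + 30 + 31 + 30 + 31 + 31 + 28 + 31 + 30 + 31 + 30 + 31 + 31 + 30 + 31 + 30 + 31 + 31 + 28 + 31 + 30 + 31 + 30 + 31 + 31 + 30 + 31 + 30 + 31 + 31 + 28 + 31 + 1 = 1161.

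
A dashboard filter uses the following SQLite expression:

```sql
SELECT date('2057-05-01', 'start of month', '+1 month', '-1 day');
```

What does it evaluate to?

`start of month` rewinds 2057-05-01 to 2057-05-01.
Adding +1 month to 2057-05-01 gives 2057-06-01.
Going back 1 day from 2057-06-01 reaches 2057-05-31 (last day of May, 31 days).

2057-05-31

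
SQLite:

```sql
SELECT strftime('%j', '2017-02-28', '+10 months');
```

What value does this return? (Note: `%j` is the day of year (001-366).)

362

First apply '+10 months': 2017-02-28 → 2017-12-28.
Day-of-year for 2017-12-28: days since 2017-01-01 inclusive = 362, zero-padded to 362.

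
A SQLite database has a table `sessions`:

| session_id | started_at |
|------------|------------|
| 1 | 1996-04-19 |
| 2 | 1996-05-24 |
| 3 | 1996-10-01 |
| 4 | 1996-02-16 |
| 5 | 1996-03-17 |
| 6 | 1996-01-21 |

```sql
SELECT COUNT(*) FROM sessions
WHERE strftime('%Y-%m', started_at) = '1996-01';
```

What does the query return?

Rows with year-month 1996-01: 1996-01-21 → 1.

1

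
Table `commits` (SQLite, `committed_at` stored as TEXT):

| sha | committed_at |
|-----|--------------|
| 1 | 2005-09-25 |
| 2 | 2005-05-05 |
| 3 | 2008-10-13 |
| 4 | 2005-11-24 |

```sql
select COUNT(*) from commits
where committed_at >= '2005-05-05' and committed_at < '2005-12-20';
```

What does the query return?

3

Rows in [2005-05-05, 2005-12-20): 2005-09-25, 2005-05-05, 2005-11-24 → 3 rows.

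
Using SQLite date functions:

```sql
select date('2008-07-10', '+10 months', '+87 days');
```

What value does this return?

Adding +10 months to 2008-07-10 gives 2009-05-10.
Applying '+87 days' to 2009-05-10: counting 87 days forward gives 2009-08-05.

2009-08-05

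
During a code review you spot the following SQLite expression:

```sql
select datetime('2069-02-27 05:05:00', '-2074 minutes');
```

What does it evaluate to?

2069-02-25 18:31:00

2074 minutes = 34h 34m; -2074 minutes from 2069-02-27 05:05:00 is 2069-02-25 18:31:00 (crosses midnight).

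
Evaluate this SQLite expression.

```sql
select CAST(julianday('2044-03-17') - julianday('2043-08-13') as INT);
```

18 days remain in August 2043 after the 13th (31 − 13).
Full months from September 2043 through February 2044 contribute their day counts.
Then 17 days into March 2044.
Total: 18 + 30 + 31 + 30 + 31 + 31 + 29 + 17 = 217.

217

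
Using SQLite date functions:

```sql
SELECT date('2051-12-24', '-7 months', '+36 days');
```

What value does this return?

Adding -7 months to 2051-12-24 gives 2051-05-24.
May 2051 has 31 days; 7 remain after the 24th, so 8 days reach 2051-06-01.
Advancing 28 more days within June lands on 2051-06-29.

2051-06-29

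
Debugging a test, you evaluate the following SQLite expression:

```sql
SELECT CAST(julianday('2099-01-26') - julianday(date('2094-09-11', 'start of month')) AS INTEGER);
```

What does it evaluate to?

1608

`start of month` rewinds 2094-09-11 to 2094-09-01.
29 days remain in September 2094 after the 1st (30 − 1).
Full months from October 2094 through December 2098 contribute their day counts.
Then 26 days into January 2099.
Total: 29 + 31 + 30 + 31 + 31 + 28 + 31 + 30 + 31 + 30 + 31 + 31 + 30 + 31 + 30 + 31 + 31 + 29 + 31 + 30 + 31 + 30 + 31 + 31 + 30 + 31 + 30 + 31 + 31 + 28 + 31 + 30 + 31 + 30 + 31 + 31 + 30 + 31 + 30 + 31 + 31 + 28 + 31 + 30 + 31 + 30 + 31 + 31 + 30 + 31 + 30 + 31 + 26 = 1608.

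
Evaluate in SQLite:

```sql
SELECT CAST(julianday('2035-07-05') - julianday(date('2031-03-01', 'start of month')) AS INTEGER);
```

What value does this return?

1587

`start of month` rewinds 2031-03-01 to 2031-03-01.
30 days remain in March 2031 after the 1st (31 − 1).
Full months from April 2031 through June 2035 contribute their day counts.
Then 5 days into July 2035.
Total: 30 + 30 + 31 + 30 + 31 + 31 + 30 + 31 + 30 + 31 + 31 + 29 + 31 + 30 + 31 + 30 + 31 + 31 + 30 + 31 + 30 + 31 + 31 + 28 + 31 + 30 + 31 + 30 + 31 + 31 + 30 + 31 + 30 + 31 + 31 + 28 + 31 + 30 + 31 + 30 + 31 + 31 + 30 + 31 + 30 + 31 + 31 + 28 + 31 + 30 + 31 + 30 + 5 = 1587.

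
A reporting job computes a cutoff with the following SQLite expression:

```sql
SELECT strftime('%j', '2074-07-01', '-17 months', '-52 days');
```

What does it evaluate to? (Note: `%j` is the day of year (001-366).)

346

First apply '-17 months', '-52 days': 2074-07-01 → 2072-12-11.
Day-of-year for 2072-12-11: days since 2072-01-01 inclusive = 346, zero-padded to 346.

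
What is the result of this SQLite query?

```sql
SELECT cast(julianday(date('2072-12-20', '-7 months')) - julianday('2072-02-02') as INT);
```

108

Adding -7 months to 2072-12-20 gives 2072-05-20.
27 days remain in February 2072 after the 2nd (29 − 2).
March 2072: 31 days.
April 2072: 30 days.
Then 20 days into May 2072.
Total: 27 + 31 + 30 + 20 = 108.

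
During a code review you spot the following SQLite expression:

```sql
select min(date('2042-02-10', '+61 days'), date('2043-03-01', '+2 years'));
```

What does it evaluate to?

date('2042-02-10', '+61 days') → 2042-04-12.
date('2043-03-01', '+2 years') → 2045-03-01.
Earlier of the two is 2042-04-12.

2042-04-12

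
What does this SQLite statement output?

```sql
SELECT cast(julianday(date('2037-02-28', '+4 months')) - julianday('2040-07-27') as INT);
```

-1125

Adding +4 months to 2037-02-28 gives 2037-06-28.
2 days remain in June 2037 after the 28th (30 − 28).
Full months from July 2037 through June 2040 contribute their day counts.
Then 27 days into July 2040.
Total: 2 + 31 + 31 + 30 + 31 + 30 + 31 + 31 + 28 + 31 + 30 + 31 + 30 + 31 + 31 + 30 + 31 + 30 + 31 + 31 + 28 + 31 + 30 + 31 + 30 + 31 + 31 + 30 + 31 + 30 + 31 + 31 + 29 + 31 + 30 + 31 + 30 + 27 = 1125.
The subtraction is earlier − later, so the result is −1125 → -1125.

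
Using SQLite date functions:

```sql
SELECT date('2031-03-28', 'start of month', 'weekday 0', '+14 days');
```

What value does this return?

2031-03-16

`start of month` rewinds 2031-03-28 to 2031-03-01.
`weekday 0` advances to the next Sunday; 2031-03-01 is a Saturday, so it moves forward to 2031-03-02.
Advancing 14 more days within March lands on 2031-03-16.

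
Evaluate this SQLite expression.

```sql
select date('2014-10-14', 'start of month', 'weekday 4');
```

`start of month` rewinds 2014-10-14 to 2014-10-01.
`weekday 4` advances to the next Thursday; 2014-10-01 is a Wednesday, so it moves forward to 2014-10-02.

2014-10-02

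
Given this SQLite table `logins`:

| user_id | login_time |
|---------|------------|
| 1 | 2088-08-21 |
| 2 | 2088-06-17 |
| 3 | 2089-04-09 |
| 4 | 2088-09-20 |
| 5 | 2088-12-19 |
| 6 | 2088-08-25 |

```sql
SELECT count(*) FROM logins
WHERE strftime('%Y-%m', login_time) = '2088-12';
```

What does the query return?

1

Rows with year-month 2088-12: 2088-12-19 → 1.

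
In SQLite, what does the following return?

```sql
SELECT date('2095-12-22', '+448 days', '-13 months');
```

2096-02-14

Applying '+448 days' to 2095-12-22: counting 448 days forward gives 2097-03-14.
Adding -13 months to 2097-03-14 gives 2096-02-14.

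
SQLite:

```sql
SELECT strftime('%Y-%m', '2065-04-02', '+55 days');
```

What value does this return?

First apply '+55 days': 2065-04-02 → 2065-05-27.
`%Y-%m` extracts the year-month: 2065-05.

2065-05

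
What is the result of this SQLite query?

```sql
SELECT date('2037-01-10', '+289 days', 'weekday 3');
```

2037-10-28

Applying '+289 days' to 2037-01-10: counting 289 days forward gives 2037-10-26.
`weekday 3` advances to the next Wednesday; 2037-10-26 is a Monday, so it moves forward to 2037-10-28.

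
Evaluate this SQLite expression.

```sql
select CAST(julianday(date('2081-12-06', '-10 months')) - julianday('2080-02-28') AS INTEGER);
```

344

Adding -10 months to 2081-12-06 gives 2081-02-06.
1 day remains in February 2080 after the 28th (29 − 28).
Full months from March 2080 through January 2081 contribute their day counts.
Then 6 days into February 2081.
Total: 1 + 31 + 30 + 31 + 30 + 31 + 31 + 30 + 31 + 30 + 31 + 31 + 6 = 344.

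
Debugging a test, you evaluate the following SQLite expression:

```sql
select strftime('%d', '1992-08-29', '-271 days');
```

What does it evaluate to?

02

First apply '-271 days': 1992-08-29 → 1991-12-02.
`%d` extracts the 2-digit day of month: 02.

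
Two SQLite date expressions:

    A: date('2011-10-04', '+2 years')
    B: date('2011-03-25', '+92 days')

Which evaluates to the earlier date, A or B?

A = 2013-10-04.
B = 2011-06-25.
B is earlier.

B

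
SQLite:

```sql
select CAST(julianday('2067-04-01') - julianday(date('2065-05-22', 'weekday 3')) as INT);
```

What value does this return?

`weekday 3` advances to the next Wednesday; 2065-05-22 is a Friday, so it moves forward to 2065-05-27.
4 days remain in May 2065 after the 27th (31 − 27).
Full months from June 2065 through March 2067 contribute their day counts.
Then 1 day into April 2067.
Total: 4 + 30 + 31 + 31 + 30 + 31 + 30 + 31 + 31 + 28 + 31 + 30 + 31 + 30 + 31 + 31 + 30 + 31 + 30 + 31 + 31 + 28 + 31 + 1 = 674.

674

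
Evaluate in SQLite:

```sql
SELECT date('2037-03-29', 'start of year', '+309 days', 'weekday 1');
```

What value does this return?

`start of year` rewinds 2037-03-29 to 2037-01-01.
Applying '+309 days' to 2037-01-01: counting 309 days forward gives 2037-11-06.
`weekday 1` advances to the next Monday; 2037-11-06 is a Friday, so it moves forward to 2037-11-09.

2037-11-09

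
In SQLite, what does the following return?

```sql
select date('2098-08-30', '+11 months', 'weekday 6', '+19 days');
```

Adding +11 months to 2098-08-30 gives 2099-07-30.
`weekday 6` advances to the next Saturday; 2099-07-30 is a Thursday, so it moves forward to 2099-08-01.
Advancing 19 more days within August lands on 2099-08-20.

2099-08-20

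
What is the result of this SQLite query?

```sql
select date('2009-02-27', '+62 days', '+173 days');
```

2009-10-20

Applying '+62 days' to 2009-02-27: counting 62 days forward gives 2009-04-30.
Applying '+173 days' to 2009-04-30: counting 173 days forward gives 2009-10-20.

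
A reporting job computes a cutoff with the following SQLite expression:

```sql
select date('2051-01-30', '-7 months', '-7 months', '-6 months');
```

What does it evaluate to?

Adding -7 months to 2051-01-30 gives 2050-06-30.
Adding -7 months to 2050-06-30 gives 2049-11-30.
Adding -6 months to 2049-11-30 gives 2049-05-30.

2049-05-30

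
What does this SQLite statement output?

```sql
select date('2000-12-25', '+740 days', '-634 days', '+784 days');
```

2003-06-03

Applying '+740 days' to 2000-12-25: counting 740 days forward gives 2003-01-04.
Applying '-634 days' to 2003-01-04: counting 634 days back gives 2001-04-10.
Applying '+784 days' to 2001-04-10: counting 784 days forward gives 2003-06-03.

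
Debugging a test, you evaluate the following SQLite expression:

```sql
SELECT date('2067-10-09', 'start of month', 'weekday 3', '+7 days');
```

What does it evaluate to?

2067-10-12

`start of month` rewinds 2067-10-09 to 2067-10-01.
`weekday 3` advances to the next Wednesday; 2067-10-01 is a Saturday, so it moves forward to 2067-10-05.
Advancing 7 more days within October lands on 2067-10-12.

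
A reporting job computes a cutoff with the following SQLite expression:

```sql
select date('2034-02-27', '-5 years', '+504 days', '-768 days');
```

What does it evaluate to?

2028-06-08

Adding -5 years to 2034-02-27 gives 2029-02-27.
Applying '+504 days' to 2029-02-27: counting 504 days forward gives 2030-07-16.
Applying '-768 days' to 2030-07-16: counting 768 days back gives 2028-06-08.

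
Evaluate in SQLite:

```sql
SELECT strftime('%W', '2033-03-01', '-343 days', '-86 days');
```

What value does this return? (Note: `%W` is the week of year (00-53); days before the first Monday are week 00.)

51

First apply '-343 days', '-86 days': 2033-03-01 → 2031-12-28.
2031-12-28 is a Sunday. SQLite's %W counts Mondays since the year started; the result is 51.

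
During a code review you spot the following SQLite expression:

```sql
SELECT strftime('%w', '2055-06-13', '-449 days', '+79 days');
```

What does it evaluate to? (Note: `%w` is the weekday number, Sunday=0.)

1

First apply '-449 days', '+79 days': 2055-06-13 → 2054-06-08.
2054-06-08 is a Monday; with Sunday=0 that is 1.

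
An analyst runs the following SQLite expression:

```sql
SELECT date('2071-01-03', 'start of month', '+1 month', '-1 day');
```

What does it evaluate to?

`start of month` rewinds 2071-01-03 to 2071-01-01.
Adding +1 month to 2071-01-01 gives 2071-02-01.
Going back 1 day from 2071-02-01 reaches 2071-01-31 (last day of January, 31 days).

2071-01-31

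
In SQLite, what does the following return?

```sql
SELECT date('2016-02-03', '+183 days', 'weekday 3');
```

Applying '+183 days' to 2016-02-03: counting 183 days forward gives 2016-08-04.
`weekday 3` advances to the next Wednesday; 2016-08-04 is a Thursday, so it moves forward to 2016-08-10.

2016-08-10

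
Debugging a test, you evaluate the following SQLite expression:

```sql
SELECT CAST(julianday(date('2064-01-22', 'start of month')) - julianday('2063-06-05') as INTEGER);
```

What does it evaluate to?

`start of month` rewinds 2064-01-22 to 2064-01-01.
25 days remain in June 2063 after the 5th (30 − 5).
Full months from July 2063 through December 2063 contribute their day counts.
Then 1 day into January 2064.
Total: 25 + 31 + 31 + 30 + 31 + 30 + 31 + 1 = 210.

210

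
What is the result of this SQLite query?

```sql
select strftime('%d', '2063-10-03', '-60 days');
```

04

First apply '-60 days': 2063-10-03 → 2063-08-04.
`%d` extracts the 2-digit day of month: 04.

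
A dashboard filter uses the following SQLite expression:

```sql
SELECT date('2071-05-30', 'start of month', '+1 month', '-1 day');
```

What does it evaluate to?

2071-05-31

`start of month` rewinds 2071-05-30 to 2071-05-01.
Adding +1 month to 2071-05-01 gives 2071-06-01.
Going back 1 day from 2071-06-01 reaches 2071-05-31 (last day of May, 31 days).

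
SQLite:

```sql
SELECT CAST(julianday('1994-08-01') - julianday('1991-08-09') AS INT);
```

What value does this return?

1088

22 days remain in August 1991 after the 9th (31 − 9).
Full months from September 1991 through July 1994 contribute their day counts.
Then 1 day into August 1994.
Total: 22 + 30 + 31 + 30 + 31 + 31 + 29 + 31 + 30 + 31 + 30 + 31 + 31 + 30 + 31 + 30 + 31 + 31 + 28 + 31 + 30 + 31 + 30 + 31 + 31 + 30 + 31 + 30 + 31 + 31 + 28 + 31 + 30 + 31 + 30 + 31 + 1 = 1088.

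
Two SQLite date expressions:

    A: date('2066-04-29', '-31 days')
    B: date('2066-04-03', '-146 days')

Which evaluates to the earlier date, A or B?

A = 2066-03-29.
B = 2065-11-08.
B is earlier.

B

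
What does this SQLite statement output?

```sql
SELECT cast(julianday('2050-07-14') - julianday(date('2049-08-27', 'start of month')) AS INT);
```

`start of month` rewinds 2049-08-27 to 2049-08-01.
30 days remain in August 2049 after the 1st (31 − 1).
Full months from September 2049 through June 2050 contribute their day counts.
Then 14 days into July 2050.
Total: 30 + 30 + 31 + 30 + 31 + 31 + 28 + 31 + 30 + 31 + 30 + 14 = 347.

347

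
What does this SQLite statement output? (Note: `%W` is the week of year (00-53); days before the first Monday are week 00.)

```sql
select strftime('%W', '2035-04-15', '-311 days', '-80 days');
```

First apply '-311 days', '-80 days': 2035-04-15 → 2034-03-20.
2034-03-20 is a Monday. SQLite's %W counts Mondays since the year started; the result is 12.

12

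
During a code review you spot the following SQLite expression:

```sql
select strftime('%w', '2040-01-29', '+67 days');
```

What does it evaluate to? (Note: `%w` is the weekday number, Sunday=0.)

First apply '+67 days': 2040-01-29 → 2040-04-05.
2040-04-05 is a Thursday; with Sunday=0 that is 4.

4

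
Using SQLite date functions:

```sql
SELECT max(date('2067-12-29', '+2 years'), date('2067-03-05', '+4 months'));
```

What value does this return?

2069-12-29

date('2067-12-29', '+2 years') → 2069-12-29.
date('2067-03-05', '+4 months') → 2067-07-05.
Later of the two is 2069-12-29.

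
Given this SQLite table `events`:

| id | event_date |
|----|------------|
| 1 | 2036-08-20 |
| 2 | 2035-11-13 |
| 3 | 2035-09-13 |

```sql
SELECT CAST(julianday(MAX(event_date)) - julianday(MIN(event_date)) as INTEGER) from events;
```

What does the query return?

MIN = 2035-09-13, MAX = 2036-08-20.
17 days remain in September 2035 after the 13th (30 − 13).
Full months from October 2035 through July 2036 contribute their day counts.
Then 20 days into August 2036.
Total: 17 + 31 + 30 + 31 + 31 + 29 + 31 + 30 + 31 + 30 + 31 + 20 = 342.

342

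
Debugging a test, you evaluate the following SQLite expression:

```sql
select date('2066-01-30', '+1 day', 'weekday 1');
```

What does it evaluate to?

2066-02-01

Advancing 1 more day within January lands on 2066-01-31.
`weekday 1` advances to the next Monday; 2066-01-31 is a Sunday, so it moves forward to 2066-02-01.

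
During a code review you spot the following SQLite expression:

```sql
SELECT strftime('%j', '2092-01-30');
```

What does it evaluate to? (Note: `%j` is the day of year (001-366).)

Day-of-year for 2092-01-30: days since 2092-01-01 inclusive = 30, zero-padded to 030.

030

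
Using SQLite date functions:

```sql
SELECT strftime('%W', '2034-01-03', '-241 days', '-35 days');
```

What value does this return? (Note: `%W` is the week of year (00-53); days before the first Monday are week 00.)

First apply '-241 days', '-35 days': 2034-01-03 → 2033-04-02.
2033-04-02 is a Saturday. SQLite's %W counts Mondays since the year started; the result is 13.

13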